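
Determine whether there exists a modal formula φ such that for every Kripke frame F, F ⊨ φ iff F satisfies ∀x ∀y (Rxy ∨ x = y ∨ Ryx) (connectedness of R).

No

Modal frame validity is preserved under disjoint unions.
Take 4 disjoint single-world reflexive frames: each is trivially connected, but their disjoint union has 4 worlds with no edge between distinct components, so it is not connected.
So no modal formula (or set of formulas) defines exactly the connected frames.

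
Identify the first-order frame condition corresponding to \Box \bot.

This schema is the Ver axiom.
Its frame correspondent is emptiness of R — \forall x \forall y \neg Rxy.

emptiness of R: \forall x \forall y \neg Rxy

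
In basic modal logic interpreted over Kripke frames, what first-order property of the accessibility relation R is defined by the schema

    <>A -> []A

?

Suppose ◇A→□A is valid. Take Rxy, Rxz and set V(A)={y}. Then ◇A at x, so □A at x, so A at z, i.e. z=y.

partial functionality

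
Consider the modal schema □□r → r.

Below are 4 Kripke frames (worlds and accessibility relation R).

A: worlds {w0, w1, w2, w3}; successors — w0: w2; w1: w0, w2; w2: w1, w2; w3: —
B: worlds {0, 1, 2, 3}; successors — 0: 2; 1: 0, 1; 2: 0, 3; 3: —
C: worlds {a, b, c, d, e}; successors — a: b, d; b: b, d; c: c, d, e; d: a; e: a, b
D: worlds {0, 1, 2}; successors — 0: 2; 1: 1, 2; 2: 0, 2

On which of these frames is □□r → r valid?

The schema corresponds to a generalized confluence (Geach) condition: ∀x ∃w (xR²w ∧ x = w).
A: fails — at w0 but no w with w0R²w and w0=w.
B: fails — at 3 but no w with 3R²w and 3=w.
C: fails — at e but no w with eR²w and e=w.
D: satisfies the condition.
Valid on: D.

D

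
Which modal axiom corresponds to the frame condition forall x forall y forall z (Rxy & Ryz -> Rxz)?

The condition is transitivity. The 4 schema □ψ → □□ψ defines it.
Suppose □ψ→□□ψ is valid. Take Rxy, Ryz and set V(ψ)={w : Rxw}. Then □ψ at x, so □□ψ at x, so □ψ at y, so ψ at z, i.e. Rxz.

□ψ → □□ψ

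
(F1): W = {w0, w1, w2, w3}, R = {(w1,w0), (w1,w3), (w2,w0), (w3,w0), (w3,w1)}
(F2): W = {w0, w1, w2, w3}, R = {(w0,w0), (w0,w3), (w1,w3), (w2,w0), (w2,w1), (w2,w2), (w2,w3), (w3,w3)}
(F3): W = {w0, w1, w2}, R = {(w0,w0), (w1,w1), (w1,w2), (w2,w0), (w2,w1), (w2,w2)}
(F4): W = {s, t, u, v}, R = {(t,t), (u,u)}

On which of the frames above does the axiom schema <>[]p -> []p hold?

Frame correspondent (Sahlqvist): forall x forall y forall z (Rxy & Rxz -> Ryz) — i.e. the Euclidean property.
(F1): fails — Rw1w0 and Rw1w0 but not Rw0w0.
(F2): fails — Rw0w3 and Rw0w0 but not Rw3w0.
(F3): fails — Rw2w1 and Rw2w0 but not Rw1w0.
(F4): satisfies the condition.
Valid on: (F4).

(F4)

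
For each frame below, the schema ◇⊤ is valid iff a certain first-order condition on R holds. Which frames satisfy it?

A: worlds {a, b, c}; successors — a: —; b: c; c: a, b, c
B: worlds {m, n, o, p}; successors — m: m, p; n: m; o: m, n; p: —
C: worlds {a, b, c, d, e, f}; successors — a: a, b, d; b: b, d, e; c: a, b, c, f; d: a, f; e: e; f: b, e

C

This is the axiom for seriality; its first-order frame correspondent is ∀x ∃y Rxy.
A: fails — world a has no successor.
B: fails — world p has no successor.
C: satisfies the condition.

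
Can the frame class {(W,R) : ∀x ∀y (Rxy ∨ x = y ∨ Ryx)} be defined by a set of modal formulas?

No — not modally definable

Any modally definable frame class is closed under disjoint unions.
Take 4 disjoint single-world reflexive frames: each is trivially connected, but their disjoint union has 4 worlds with no edge between distinct components, so it is not connected.
So no modal formula (or set of formulas) defines exactly the connected frames.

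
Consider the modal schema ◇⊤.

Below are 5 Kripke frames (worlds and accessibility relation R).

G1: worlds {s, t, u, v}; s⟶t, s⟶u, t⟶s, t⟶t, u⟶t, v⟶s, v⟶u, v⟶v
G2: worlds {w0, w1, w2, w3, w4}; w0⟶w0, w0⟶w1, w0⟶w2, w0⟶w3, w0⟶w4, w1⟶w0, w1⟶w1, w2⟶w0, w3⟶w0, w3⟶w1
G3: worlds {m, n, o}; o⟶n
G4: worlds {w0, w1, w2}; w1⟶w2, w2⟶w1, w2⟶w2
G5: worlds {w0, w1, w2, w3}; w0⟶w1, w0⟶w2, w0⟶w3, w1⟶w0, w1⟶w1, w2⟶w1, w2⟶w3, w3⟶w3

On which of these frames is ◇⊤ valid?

G1, G5

This is the axiom for seriality; its first-order frame correspondent is ∀x ∃y Rxy.
G1: holds.
G2: fails — world w4 has no successor.
G3: fails — world m has no successor.
G4: fails — world w0 has no successor.
G5: holds.
Valid on: G1, G5.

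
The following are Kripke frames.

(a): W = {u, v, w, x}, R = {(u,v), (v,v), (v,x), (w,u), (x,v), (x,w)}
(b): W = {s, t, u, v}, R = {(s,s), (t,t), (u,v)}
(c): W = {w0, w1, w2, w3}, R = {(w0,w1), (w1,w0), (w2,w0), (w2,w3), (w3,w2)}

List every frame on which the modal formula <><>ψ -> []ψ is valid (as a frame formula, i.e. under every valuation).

(b)

The schema corresponds to a generalized confluence (Geach) condition: forall x forall y forall z ((x R^2 y & xRz) -> exists w (y = w & z = w)).
(a): fails — uR²x, uRv but x ≠ v.
(b): condition met.
(c): fails — w0R²w0, w0Rw1 but w0 ≠ w1.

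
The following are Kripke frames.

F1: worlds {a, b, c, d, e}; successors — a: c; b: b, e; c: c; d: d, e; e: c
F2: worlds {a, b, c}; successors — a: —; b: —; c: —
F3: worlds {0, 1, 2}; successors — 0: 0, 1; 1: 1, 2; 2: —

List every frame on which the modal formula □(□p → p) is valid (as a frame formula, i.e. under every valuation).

The schema corresponds to shift-reflexivity: ∀x ∀y (Rxy → Ryy).
F1: fails — Rde but not Ree.
F2: satisfies the condition.
F3: fails — R12 but not R22.

F2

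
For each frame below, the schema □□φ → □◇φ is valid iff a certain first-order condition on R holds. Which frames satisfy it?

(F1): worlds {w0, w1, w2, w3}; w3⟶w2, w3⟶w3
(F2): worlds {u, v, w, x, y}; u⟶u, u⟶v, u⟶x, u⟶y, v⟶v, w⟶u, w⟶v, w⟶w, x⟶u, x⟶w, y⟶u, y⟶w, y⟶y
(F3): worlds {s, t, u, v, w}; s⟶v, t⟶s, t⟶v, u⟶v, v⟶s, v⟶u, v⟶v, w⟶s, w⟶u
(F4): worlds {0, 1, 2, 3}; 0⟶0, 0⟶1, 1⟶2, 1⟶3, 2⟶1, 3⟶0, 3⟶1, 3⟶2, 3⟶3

This is the axiom for a generalized confluence (Geach) condition; its first-order frame correspondent is ∀x ∀z (xRz → ∃w (xR²w ∧ zRw)).
(F1): fails — w3Rw2 but no w with w3R²w and w2Rw.
(F2): ✓.
(F3): ✓.
(F4): ✓.
Valid on: (F2), (F3), (F4).

(F2), (F3), (F4)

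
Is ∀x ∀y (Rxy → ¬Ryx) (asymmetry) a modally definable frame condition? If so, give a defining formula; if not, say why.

If a class were modally definable it would be closed under surjective bounded morphisms (Goldblatt–Thomason).
The 3-cycle (worlds w0,w1,w2 with w0→w1→w2→w0) is asymmetric. Mapping every world to a single reflexive point • is a surjective bounded morphism, and the reflexive point is not asymmetric (R•• but asymmetry requires ¬R••).
Hence asymmetry is not modally definable.

No — not modally definable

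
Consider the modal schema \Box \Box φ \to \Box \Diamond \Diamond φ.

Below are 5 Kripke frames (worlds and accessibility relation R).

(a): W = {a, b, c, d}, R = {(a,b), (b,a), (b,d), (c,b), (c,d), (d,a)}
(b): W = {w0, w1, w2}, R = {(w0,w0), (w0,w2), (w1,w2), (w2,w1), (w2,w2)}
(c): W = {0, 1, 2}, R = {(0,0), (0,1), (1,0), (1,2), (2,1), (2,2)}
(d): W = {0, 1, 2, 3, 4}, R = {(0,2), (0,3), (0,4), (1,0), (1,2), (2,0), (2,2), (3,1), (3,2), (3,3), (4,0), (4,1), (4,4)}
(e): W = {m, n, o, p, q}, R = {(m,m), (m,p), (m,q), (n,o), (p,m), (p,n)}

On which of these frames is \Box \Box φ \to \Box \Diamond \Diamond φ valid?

This is the axiom for a generalized confluence (Geach) condition; its first-order frame correspondent is \forall x \forall z (xRz \to \exists w (x R^2 w \wedge z R^2 w)).
(a): fails — cRd but no w with cR²w and dR²w.
(b): holds.
(c): holds.
(d): holds.
(e): fails — mRq but no w with mR²w and qR²w.

(b), (c), (d)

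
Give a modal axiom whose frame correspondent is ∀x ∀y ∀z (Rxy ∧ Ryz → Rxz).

□p → □□p

This is transitivity; the standard corresponding axiom is 4: □p → □□p.
Suppose □p→□□p is valid. Take Rxy, Ryz and set V(p)={w : Rxw}. Then □p at x, so □□p at x, so □p at y, so p at z, i.e. Rxz.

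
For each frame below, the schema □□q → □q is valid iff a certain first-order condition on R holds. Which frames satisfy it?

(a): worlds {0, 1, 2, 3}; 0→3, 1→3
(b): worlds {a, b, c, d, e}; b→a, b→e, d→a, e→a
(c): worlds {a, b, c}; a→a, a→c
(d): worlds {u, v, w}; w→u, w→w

Frame correspondent (Sahlqvist): ∀x ∀y (Rxy → ∃z (Rxz ∧ Rzy)) — i.e. density.
(a): fails — R03 but no z with R0z and Rz3.
(b): fails — Rea but no z with Rez and Rza.
(c): ✓.
(d): ✓.

(c), (d)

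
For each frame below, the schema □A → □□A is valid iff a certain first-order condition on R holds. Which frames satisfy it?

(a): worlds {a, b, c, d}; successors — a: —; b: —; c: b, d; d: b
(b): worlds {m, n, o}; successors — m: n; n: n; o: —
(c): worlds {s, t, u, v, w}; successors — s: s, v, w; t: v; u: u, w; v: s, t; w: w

Frame correspondent (Sahlqvist): ∀x ∀y ∀z (Rxy ∧ Ryz → Rxz) — i.e. transitivity.
(a): ✓.
(b): ✓.
(c): fails — Rtv and Rvt but not Rtt.

(a), (b)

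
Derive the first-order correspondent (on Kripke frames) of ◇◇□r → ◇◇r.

This is a Sahlqvist (Geach-type) schema ◇^2□^1r → □^0◇^2r.
Minimal-valuation argument: fix x; take any y with xR^2y and any z with xR^0z. Set V(r) to the set of worlds R-reachable from y in exactly 1 step. Then □^1r holds at y, so the antecedent holds at x; validity forces ◇^2r at z, giving a w with zR^2w and yR^1w.
First-order correspondent: ∀x ∀y (xR²y → ∃w (yRw ∧ xR²w)).

∀x ∀y (xR²y → ∃w (yRw ∧ xR²w))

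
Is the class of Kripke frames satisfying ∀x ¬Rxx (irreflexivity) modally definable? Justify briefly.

No

If a class were modally definable it would be closed under surjective bounded morphisms (Goldblatt–Thomason).
The 2-cycle (worlds w0,w1 with w0→w1→w0) is irreflexive, and the map sending every world to a single reflexive point • is a surjective bounded morphism (forth: every edge maps to (•,•); back: every world has a successor). So any modal formula valid on the 2-cycle is also valid on the reflexive point, which is not irreflexive.
Hence irreflexivity is not modally definable.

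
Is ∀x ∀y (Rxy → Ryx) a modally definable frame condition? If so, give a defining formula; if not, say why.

Yes: it is symmetry, defined by the B schema r → □◇r.
Suppose r→□◇r is valid. Take Rxy and set V(r)={x}. Then r at x, so □◇r at x, so ◇r at y, so some z with Ryz has r; z=x, i.e. Ryx.

Yes — defined by r → □◇r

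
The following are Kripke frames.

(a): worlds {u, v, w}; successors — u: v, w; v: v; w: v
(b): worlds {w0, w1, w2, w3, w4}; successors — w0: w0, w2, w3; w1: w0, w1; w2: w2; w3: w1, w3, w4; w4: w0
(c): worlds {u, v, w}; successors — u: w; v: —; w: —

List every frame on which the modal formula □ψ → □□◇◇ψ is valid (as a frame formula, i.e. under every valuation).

The schema corresponds to a generalized confluence (Geach) condition: ∀x ∀z (xR²z → ∃w (xRw ∧ zR²w)).
(a): satisfies the condition.
(b): fails — w1R²w2 but no w with w1Rw and w2R²w.
(c): satisfies the condition.

(a), (c)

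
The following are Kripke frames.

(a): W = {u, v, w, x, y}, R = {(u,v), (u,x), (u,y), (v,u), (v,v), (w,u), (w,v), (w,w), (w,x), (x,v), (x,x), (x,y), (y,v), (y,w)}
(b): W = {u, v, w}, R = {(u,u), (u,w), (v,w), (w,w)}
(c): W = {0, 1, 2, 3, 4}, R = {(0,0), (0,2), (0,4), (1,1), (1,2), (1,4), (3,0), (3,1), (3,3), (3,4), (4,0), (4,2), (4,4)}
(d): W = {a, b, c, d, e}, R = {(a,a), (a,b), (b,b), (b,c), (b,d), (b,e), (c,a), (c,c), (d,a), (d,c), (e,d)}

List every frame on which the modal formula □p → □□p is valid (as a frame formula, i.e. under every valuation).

(b)

Frame correspondent (Sahlqvist): ∀x ∀y ∀z (Rxy ∧ Ryz → Rxz) — i.e. transitivity.
(a): fails — Ruv and Rvu but not Ruu.
(b): holds.
(c): fails — R34 and R42 but not R32.
(d): fails — Rbc and Rca but not Rba.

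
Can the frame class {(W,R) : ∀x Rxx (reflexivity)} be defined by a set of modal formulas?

This is a Sahlqvist condition; the T axiom □q → q defines it.
Suppose □q→q is valid. At any x set V(q)={w : Rxw}. Then □q holds at x, so q holds at x, i.e. Rxx.

Yes — defined by □q → q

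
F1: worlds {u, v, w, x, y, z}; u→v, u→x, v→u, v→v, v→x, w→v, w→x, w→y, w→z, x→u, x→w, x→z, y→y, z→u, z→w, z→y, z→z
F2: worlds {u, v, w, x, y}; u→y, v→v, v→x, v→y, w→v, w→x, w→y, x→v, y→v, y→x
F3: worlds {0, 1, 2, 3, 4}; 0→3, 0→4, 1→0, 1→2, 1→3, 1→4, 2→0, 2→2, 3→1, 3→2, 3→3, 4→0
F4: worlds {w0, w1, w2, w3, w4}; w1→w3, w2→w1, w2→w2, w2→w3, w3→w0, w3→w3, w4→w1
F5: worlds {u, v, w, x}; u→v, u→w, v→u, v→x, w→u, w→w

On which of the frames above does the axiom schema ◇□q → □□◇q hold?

Frame correspondent (Sahlqvist): ∀x ∀y ∀z ((xRy ∧ xR²z) → ∃w (yRw ∧ zRw)) — i.e. a generalized confluence (Geach) condition.
F1: fails — uRx, uR²u but no t with xRt and uRt.
F2: holds.
F3: fails — 0R4, 0R²0 but no w with 4Rw and 0Rw.
F4: fails — w1Rw3, w1R²w0 but no w with w3Rw and w0Rw.
F5: fails — uRv, uR²u but no t with vRt and uRt.
Valid on: F2.

F2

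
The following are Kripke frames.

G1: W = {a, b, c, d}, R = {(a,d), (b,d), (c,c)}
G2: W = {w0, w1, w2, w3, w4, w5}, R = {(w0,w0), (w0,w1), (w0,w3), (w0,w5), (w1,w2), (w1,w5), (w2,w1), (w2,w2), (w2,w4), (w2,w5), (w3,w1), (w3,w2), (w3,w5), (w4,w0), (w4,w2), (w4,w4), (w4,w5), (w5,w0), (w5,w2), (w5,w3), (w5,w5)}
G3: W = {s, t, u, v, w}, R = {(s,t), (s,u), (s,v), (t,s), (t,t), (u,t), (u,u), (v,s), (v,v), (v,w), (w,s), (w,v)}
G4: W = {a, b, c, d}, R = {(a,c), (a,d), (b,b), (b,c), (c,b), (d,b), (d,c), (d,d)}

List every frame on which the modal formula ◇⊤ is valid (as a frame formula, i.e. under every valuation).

The schema corresponds to seriality: ∀x ∃y Rxy.
G1: fails — world d has no successor.
G2: condition met.
G3: condition met.
G4: condition met.
Valid on: G2, G3, G4.

G2, G3, G4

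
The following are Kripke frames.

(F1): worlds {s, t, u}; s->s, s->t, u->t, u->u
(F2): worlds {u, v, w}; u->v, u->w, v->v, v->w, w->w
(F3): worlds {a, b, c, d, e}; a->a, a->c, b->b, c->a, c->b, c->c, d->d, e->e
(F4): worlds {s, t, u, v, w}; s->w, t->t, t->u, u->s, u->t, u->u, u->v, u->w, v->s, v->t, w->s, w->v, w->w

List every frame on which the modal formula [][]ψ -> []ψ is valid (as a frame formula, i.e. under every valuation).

Frame correspondent (Sahlqvist): forall x forall y (Rxy -> exists z (Rxz & Rzy)) — i.e. density.
(F1): holds.
(F2): holds.
(F3): holds.
(F4): fails — Rvs but no z with Rvz and Rzs.
Valid on: (F1), (F2), (F3).

(F1), (F2), (F3)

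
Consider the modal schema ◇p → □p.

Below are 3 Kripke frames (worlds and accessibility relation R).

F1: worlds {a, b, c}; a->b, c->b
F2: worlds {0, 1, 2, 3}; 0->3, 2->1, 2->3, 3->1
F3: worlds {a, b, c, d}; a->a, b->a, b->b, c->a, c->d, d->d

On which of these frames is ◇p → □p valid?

F1

This is the axiom for partial functionality; its first-order frame correspondent is ∀x ∀y ∀z (Rxy ∧ Rxz → y = z).
F1: condition met.
F2: fails — 2 sees both 1 and 3.
F3: fails — b sees both a and b.
Valid on: F1.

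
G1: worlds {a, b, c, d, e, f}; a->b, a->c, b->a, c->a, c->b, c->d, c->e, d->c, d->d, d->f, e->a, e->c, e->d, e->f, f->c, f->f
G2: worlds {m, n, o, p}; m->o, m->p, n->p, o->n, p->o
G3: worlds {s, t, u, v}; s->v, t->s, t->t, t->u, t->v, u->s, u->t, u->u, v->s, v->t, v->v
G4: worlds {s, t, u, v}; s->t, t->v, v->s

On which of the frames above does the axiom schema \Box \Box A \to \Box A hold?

This is the axiom for density; its first-order frame correspondent is \forall x \forall y (Rxy \to \exists z (Rxz \wedge Rzy)).
G1: fails — Rba but no z with Rbz and Rza.
G2: fails — Ron but no z with Roz and Rzn.
G3: holds.
G4: fails — Rvs but no z with Rvz and Rzs.
Valid on: G3.

G3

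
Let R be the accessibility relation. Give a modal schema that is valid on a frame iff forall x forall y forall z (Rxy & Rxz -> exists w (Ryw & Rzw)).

◇□r → □◇r

The condition is convergence. The .2 schema ◇□r → □◇r defines it.
Suppose ◇□r→□◇r is valid. Take Rxy, Rxz and set V(r)={w : Ryw}. Then □r at y so ◇□r at x, so □◇r at x, so ◇r at z, giving w with Rzw and Ryw.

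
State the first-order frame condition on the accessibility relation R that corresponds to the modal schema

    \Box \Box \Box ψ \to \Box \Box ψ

\forall x \forall z (x R^2 z \to \exists w (x R^3 w \wedge z = w))

This is a Sahlqvist (Geach-type) schema ◇^0□^3ψ → □^2◇^0ψ.
First-order correspondent: \forall x \forall z (x R^2 z \to \exists w (x R^3 w \wedge z = w)).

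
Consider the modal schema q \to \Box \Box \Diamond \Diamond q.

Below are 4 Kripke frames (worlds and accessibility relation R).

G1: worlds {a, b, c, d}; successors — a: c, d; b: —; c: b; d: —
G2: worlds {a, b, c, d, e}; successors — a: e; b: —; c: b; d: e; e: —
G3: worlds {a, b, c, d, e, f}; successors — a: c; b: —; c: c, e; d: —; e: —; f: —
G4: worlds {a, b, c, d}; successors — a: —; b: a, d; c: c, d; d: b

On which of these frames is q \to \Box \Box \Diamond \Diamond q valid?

G2

The schema corresponds to a generalized confluence (Geach) condition: \forall x \forall z (x R^2 z \to \exists w (x = w \wedge z R^2 w)).
G1: fails — aR²b but no w with a=w and bR²w.
G2: ✓.
G3: fails — aR²c but no w with a=w and cR²w.
G4: fails — cR²b but no w with c=w and bR²w.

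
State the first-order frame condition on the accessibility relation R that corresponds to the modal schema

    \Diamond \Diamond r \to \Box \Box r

\forall x \forall y \forall z ((x R^2 y \wedge x R^2 z) \to \exists w (y = w \wedge z = w))

This is a Sahlqvist (Geach-type) schema ◇^2□^0r → □^2◇^0r.
Minimal-valuation argument: fix x; take any y with xR^2y and any z with xR^2z. Set V(r) to the set of worlds R-reachable from y in exactly 0 steps. Then □^0r holds at y, so the antecedent holds at x; validity forces ◇^0r at z, giving a w with zR^0w and yR^0w.
First-order correspondent: \forall x \forall y \forall z ((x R^2 y \wedge x R^2 z) \to \exists w (y = w \wedge z = w)).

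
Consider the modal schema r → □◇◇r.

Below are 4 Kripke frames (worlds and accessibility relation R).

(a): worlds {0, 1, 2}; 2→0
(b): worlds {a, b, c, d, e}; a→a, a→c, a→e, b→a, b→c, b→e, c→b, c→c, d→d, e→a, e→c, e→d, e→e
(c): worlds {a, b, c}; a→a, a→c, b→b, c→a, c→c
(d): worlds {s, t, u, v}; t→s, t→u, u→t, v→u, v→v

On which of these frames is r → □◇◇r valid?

Frame correspondent (Sahlqvist): ∀x ∀z (xRz → ∃w (x = w ∧ zR²w)) — i.e. a generalized confluence (Geach) condition.
(a): fails — 2R0 but no w with 2=w and 0R²w.
(b): fails — eRd but no w with e=w and dR²w.
(c): condition met.
(d): fails — tRs but no w with t=w and sR²w.

(c)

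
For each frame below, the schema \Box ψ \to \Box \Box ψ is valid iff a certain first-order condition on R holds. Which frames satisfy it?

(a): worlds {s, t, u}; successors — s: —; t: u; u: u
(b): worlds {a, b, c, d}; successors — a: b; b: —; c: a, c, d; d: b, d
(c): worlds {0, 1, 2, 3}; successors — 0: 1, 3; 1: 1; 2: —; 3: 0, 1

This is the axiom for transitivity; its first-order frame correspondent is \forall x \forall y \forall z (Rxy \wedge Ryz \to Rxz).
(a): ✓.
(b): fails — Rcd and Rdb but not Rcb.
(c): fails — R03 and R30 but not R00.
Valid on: (a).

(a)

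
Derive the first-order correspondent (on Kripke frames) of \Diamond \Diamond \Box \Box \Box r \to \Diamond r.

This is a Sahlqvist (Geach-type) schema ◇^2□^3r → □^0◇^1r.
Minimal-valuation argument: fix x; take any y with xR^2y and any z with xR^0z. Set V(r) to the set of worlds R-reachable from y in exactly 3 steps. Then □^3r holds at y, so the antecedent holds at x; validity forces ◇^1r at z, giving a w with zR^1w and yR^3w.
First-order correspondent: \forall x \forall y (x R^2 y \to \exists w (y R^3 w \wedge xRw)).

\forall x \forall y (x R^2 y \to \exists w (y R^3 w \wedge xRw))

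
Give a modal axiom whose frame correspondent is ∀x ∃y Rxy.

□ψ → ◇ψ

This is seriality; the standard corresponding axiom is D: □ψ → ◇ψ.
Suppose □ψ→◇ψ is valid. At any x set V(ψ)=W. Then □ψ at x, so ◇ψ at x, so x has a successor.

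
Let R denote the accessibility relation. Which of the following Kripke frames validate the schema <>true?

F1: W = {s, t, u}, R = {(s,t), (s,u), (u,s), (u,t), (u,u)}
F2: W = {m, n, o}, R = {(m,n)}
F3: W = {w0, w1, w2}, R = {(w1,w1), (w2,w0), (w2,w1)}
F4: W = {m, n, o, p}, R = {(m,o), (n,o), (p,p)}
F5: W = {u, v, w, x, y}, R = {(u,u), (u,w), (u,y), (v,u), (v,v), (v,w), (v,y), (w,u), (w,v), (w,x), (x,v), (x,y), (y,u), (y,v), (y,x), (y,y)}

Frame correspondent (Sahlqvist): forall x exists y Rxy — i.e. seriality.
F1: fails — world t has no successor.
F2: fails — world n has no successor.
F3: fails — world w0 has no successor.
F4: fails — world o has no successor.
F5: holds.
Valid on: F5.

F5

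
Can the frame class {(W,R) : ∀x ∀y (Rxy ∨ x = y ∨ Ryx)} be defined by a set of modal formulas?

No — not modally definable

Modal frame validity is preserved under disjoint unions.
Take 4 disjoint single-world reflexive frames: each is trivially connected, but their disjoint union has 4 worlds with no edge between distinct components, so it is not connected.
So no modal formula (or set of formulas) defines exactly the connected frames.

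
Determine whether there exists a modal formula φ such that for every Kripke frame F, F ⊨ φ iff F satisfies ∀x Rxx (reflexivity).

Yes: it is reflexivity, defined by the T schema □q → q.
Suppose □q→q is valid. At any x set V(q)={w : Rxw}. Then □q holds at x, so q holds at x, i.e. Rxx.

Definable; □q → q defines it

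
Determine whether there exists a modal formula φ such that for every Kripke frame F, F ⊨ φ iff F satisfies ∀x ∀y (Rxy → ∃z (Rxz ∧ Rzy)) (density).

Yes — defined by □□p → □p

The condition is density. A defining modal formula is □□p → □p.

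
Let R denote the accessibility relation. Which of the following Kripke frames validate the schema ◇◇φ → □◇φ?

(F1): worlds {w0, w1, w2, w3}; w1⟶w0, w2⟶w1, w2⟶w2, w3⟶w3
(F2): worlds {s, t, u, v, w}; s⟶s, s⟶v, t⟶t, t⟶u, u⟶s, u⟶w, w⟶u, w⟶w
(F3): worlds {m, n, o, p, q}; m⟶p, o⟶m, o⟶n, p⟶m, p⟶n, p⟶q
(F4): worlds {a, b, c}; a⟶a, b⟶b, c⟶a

(F4)

The schema corresponds to a generalized confluence (Geach) condition: ∀x ∀y ∀z ((xR²y ∧ xRz) → ∃w (y = w ∧ zRw)).
(F1): fails — w2R²w0, w2Rw2 but no w with w0=w and w2Rw.
(F2): fails — sR²s, sRv but no w* with s=w* and vRw*.
(F3): fails — oR²p, oRn but no w with p=w and nRw.
(F4): condition met.
Valid on: (F4).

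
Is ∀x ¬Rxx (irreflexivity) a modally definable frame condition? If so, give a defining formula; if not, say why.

No

Modal frame validity is preserved under surjective bounded morphisms.
The 4-cycle (worlds a,b,c,d with a→b→c→d→a) is irreflexive, and the map sending every world to a single reflexive point • is a surjective bounded morphism (forth: every edge maps to (•,•); back: every world has a successor). So any modal formula valid on the 4-cycle is also valid on the reflexive point, which is not irreflexive.
So the class is not modally definable.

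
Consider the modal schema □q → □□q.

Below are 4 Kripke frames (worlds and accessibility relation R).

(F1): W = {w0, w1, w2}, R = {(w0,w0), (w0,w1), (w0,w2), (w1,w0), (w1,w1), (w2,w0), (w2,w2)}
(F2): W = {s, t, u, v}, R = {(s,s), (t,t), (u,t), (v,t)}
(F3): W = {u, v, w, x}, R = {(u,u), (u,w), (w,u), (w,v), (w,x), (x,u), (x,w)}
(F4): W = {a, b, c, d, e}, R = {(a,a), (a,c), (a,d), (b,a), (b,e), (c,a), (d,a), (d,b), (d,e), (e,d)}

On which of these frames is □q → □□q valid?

(F2)

The schema corresponds to transitivity: ∀x ∀y ∀z (Rxy ∧ Ryz → Rxz).
(F1): fails — Rw1w0 and Rw0w2 but not Rw1w2.
(F2): satisfies the condition.
(F3): fails — Rxw and Rwx but not Rxx.
(F4): fails — Rde and Red but not Rdd.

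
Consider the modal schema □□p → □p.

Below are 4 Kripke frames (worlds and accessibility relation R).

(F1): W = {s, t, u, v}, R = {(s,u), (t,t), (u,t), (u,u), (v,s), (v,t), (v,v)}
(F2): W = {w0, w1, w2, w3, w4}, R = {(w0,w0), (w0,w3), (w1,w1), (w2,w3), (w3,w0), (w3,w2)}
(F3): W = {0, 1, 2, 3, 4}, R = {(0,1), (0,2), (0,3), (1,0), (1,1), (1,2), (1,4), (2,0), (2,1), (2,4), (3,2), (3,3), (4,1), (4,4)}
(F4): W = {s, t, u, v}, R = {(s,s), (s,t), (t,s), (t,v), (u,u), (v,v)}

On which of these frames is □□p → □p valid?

This is the axiom for density; its first-order frame correspondent is ∀x ∀y (Rxy → ∃z (Rxz ∧ Rzy)).
(F1): holds.
(F2): fails — Rw3w2 but no z with Rw3z and Rzw2.
(F3): holds.
(F4): holds.

(F1), (F3), (F4)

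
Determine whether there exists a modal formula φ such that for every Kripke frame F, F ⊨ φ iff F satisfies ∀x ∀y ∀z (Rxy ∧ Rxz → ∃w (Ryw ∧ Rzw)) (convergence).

Yes — defined by ◇□q → □◇q

The condition is convergence. A defining modal formula is ◇□q → □◇q.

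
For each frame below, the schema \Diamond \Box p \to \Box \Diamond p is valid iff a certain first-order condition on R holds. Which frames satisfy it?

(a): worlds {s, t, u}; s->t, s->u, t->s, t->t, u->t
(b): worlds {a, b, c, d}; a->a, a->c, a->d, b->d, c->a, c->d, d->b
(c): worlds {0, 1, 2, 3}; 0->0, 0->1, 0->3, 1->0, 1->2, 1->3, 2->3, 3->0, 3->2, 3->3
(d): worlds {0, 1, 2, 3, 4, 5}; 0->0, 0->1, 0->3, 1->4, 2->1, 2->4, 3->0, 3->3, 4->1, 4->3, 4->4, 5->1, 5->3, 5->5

This is the axiom for convergence; its first-order frame correspondent is \forall x \forall y \forall z (Rxy \wedge Rxz \to \exists w (Ryw \wedge Rzw)).
(a): condition met.
(b): fails — Raa and Rad but a and d have no common successor.
(c): condition met.
(d): fails — R00 and R01 but 0 and 1 have no common successor.

(a), (c)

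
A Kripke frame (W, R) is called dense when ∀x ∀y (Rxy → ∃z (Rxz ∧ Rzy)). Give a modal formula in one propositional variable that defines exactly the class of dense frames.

A defining formula is □□q → □q (the C4 axiom).
Suppose □□q→□q is valid. Take Rxy and set V(q)={w : xR²w}. Then □□q at x, so □q at x, so q at y, i.e. ∃z(Rxz∧Rzy).

□□q → □q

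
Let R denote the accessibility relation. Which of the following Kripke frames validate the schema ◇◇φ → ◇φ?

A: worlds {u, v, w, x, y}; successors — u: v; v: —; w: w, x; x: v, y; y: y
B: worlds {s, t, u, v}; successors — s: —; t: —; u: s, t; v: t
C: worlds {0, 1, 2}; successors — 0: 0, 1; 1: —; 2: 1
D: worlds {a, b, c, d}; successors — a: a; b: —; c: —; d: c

The schema corresponds to transitivity: ∀x ∀y ∀z (Rxy ∧ Ryz → Rxz).
A: fails — Rwx and Rxy but not Rwy.
B: satisfies the condition.
C: satisfies the condition.
D: satisfies the condition.
Valid on: B, C, D.

B, C, D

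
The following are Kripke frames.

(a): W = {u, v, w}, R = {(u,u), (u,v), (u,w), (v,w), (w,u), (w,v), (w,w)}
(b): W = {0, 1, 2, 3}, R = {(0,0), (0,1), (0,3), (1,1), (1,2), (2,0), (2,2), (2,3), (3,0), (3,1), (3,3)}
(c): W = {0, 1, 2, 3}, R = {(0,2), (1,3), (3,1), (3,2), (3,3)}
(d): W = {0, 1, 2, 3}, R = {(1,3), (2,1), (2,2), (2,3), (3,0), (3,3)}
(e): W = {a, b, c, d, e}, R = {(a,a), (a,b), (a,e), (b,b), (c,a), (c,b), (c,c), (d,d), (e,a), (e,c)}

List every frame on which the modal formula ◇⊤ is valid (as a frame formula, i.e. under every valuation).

(a), (b), (e)

Frame correspondent (Sahlqvist): ∀x ∃y Rxy — i.e. seriality.
(a): condition met.
(b): condition met.
(c): fails — world 2 has no successor.
(d): fails — world 0 has no successor.
(e): condition met.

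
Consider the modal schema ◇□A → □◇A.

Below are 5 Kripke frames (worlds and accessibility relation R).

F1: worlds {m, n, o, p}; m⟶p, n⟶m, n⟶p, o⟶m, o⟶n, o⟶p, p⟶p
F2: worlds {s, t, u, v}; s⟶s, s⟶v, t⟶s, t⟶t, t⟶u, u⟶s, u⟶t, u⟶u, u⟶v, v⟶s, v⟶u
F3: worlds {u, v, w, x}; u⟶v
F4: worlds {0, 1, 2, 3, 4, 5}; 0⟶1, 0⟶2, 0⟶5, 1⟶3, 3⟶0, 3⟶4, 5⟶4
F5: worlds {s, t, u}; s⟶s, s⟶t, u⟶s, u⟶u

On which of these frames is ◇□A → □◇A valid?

F1, F2

This is the axiom for convergence; its first-order frame correspondent is ∀x ∀y ∀z (Rxy ∧ Rxz → ∃w (Ryw ∧ Rzw)).
F1: satisfies the condition.
F2: satisfies the condition.
F3: fails — Ruv and Ruv but v and v have no common successor.
F4: fails — R02 and R02 but 2 and 2 have no common successor.
F5: fails — Rss and Rst but s and t have no common successor.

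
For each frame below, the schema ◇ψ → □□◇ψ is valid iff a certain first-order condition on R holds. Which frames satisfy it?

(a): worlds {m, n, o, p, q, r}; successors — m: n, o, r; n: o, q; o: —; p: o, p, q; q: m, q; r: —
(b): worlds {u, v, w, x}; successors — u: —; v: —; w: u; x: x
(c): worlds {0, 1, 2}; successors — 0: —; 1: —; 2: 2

The schema corresponds to a generalized confluence (Geach) condition: ∀x ∀y ∀z ((xRy ∧ xR²z) → ∃w (y = w ∧ zRw)).
(a): fails — mRn, mR²o but no w with n=w and oRw.
(b): holds.
(c): holds.
Valid on: (b), (c).

(b), (c)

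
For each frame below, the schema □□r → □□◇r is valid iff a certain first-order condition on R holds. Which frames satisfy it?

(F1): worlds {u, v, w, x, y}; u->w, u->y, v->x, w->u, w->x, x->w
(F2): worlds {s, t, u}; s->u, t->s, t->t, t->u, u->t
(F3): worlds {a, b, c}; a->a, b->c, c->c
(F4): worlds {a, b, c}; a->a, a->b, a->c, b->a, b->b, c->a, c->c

(F2), (F3), (F4)

Frame correspondent (Sahlqvist): ∀x ∀z (xR²z → ∃w (xR²w ∧ zRw)) — i.e. a generalized confluence (Geach) condition.
(F1): fails — uR²u but no t with uR²t and uRt.
(F2): ✓.
(F3): ✓.
(F4): ✓.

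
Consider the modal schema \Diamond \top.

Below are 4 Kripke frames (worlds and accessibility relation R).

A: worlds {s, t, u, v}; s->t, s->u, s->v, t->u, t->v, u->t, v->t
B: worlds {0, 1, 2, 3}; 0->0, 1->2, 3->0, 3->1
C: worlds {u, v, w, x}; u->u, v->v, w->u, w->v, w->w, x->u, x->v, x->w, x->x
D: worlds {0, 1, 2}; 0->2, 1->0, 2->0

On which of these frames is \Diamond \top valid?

Frame correspondent (Sahlqvist): \forall x \exists y Rxy — i.e. seriality.
A: holds.
B: fails — world 2 has no successor.
C: holds.
D: holds.
Valid on: A, C, D.

A, C, D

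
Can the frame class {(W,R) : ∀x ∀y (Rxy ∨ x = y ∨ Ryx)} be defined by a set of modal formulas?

Any modally definable frame class is closed under disjoint unions.
Take 3 disjoint single-world reflexive frames: each is trivially connected, but their disjoint union has 3 worlds with no edge between distinct components, so it is not connected.
Hence connectedness of R is not modally definable.

Not modally definable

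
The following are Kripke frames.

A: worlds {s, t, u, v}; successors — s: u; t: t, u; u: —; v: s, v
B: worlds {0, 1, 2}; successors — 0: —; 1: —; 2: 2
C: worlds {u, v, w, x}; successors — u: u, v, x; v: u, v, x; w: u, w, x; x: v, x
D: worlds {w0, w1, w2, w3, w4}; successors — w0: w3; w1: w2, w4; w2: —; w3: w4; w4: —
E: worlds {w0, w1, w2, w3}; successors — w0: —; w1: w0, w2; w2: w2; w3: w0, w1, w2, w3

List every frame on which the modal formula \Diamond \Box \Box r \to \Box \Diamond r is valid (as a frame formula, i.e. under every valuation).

This is the axiom for a generalized confluence (Geach) condition; its first-order frame correspondent is \forall x \forall y \forall z ((xRy \wedge xRz) \to \exists w (y R^2 w \wedge zRw)).
A: fails — sRu, sRu but no w with uR²w and uRw.
B: satisfies the condition.
C: satisfies the condition.
D: fails — w0Rw3, w0Rw3 but no w with w3R²w and w3Rw.
E: fails — w1Rw0, w1Rw0 but no w with w0R²w and w0Rw.
Valid on: B, C.

B, C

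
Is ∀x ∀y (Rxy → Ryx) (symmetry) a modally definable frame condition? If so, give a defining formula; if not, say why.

Definable; q → □◇q defines it

This is a Sahlqvist condition; the B axiom q → □◇q defines it.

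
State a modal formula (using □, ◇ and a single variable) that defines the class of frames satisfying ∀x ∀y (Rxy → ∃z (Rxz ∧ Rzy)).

A defining formula is □□s → □s (the C4 axiom).
Suppose □□s→□s is valid. Take Rxy and set V(s)={w : xR²w}. Then □□s at x, so □s at x, so s at y, i.e. ∃z(Rxz∧Rzy).

□□s → □s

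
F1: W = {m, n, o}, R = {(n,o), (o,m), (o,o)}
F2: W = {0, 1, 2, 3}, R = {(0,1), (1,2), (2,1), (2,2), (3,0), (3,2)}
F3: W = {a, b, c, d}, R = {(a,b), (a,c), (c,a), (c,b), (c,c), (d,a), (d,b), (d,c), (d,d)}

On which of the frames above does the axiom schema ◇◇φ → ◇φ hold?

none

This is the axiom for transitivity; its first-order frame correspondent is ∀x ∀y ∀z (Rxy ∧ Ryz → Rxz).
F1: fails — Rno and Rom but not Rnm.
F2: fails — R32 and R21 but not R31.
F3: fails — Rac and Rca but not Raa.
Valid on no frame.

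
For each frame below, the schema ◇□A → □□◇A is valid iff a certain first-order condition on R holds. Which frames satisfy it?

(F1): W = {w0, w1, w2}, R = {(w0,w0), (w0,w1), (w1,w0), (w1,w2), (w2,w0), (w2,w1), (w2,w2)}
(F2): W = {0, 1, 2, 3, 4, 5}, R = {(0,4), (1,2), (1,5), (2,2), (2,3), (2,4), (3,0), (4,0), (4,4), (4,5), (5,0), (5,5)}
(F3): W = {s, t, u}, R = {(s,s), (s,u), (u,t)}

The schema corresponds to a generalized confluence (Geach) condition: ∀x ∀y ∀z ((xRy ∧ xR²z) → ∃w (yRw ∧ zRw)).
(F1): satisfies the condition.
(F2): fails — 1R2, 1R²3 but no w with 2Rw and 3Rw.
(F3): fails — sRs, sR²t but no w with sRw and tRw.
Valid on: (F1).

(F1)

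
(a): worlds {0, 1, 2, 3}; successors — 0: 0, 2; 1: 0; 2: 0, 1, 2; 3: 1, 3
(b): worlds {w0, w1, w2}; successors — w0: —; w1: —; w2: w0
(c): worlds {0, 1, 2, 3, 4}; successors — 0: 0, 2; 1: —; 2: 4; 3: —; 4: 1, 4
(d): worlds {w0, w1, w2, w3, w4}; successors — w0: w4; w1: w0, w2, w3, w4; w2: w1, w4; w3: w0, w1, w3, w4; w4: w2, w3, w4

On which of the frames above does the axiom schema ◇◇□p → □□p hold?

(b)

Frame correspondent (Sahlqvist): ∀x ∀y ∀z ((xR²y ∧ xR²z) → ∃w (yRw ∧ z = w)) — i.e. a generalized confluence (Geach) condition.
(a): fails — 0R²0, 0R²1 but no w with 0Rw and 1=w.
(b): condition met.
(c): fails — 0R²0, 0R²4 but no w with 0Rw and 4=w.
(d): fails — w0R²w2, w0R²w2 but no w with w2Rw and w2=w.
Valid on: (b).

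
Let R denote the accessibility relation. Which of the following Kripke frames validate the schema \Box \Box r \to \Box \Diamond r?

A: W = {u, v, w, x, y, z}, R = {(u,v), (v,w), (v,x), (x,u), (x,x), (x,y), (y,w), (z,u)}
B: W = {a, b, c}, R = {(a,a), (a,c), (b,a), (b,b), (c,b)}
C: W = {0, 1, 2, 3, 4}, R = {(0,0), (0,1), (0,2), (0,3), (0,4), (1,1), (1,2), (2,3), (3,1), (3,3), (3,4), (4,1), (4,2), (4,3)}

Frame correspondent (Sahlqvist): \forall x \forall z (xRz \to \exists w (x R^2 w \wedge zRw)) — i.e. a generalized confluence (Geach) condition.
A: fails — vRw but no t with vR²t and wRt.
B: ✓.
C: ✓.
Valid on: B, C.

B, C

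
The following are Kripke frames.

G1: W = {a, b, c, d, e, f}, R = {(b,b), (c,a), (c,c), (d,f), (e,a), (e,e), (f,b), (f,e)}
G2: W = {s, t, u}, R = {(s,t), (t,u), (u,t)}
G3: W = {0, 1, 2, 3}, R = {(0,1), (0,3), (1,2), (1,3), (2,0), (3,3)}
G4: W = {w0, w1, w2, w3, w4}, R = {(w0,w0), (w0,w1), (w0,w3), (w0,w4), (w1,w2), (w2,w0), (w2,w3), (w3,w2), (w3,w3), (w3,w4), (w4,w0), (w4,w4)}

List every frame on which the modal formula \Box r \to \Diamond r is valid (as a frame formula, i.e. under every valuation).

G2, G3, G4

This is the axiom for seriality; its first-order frame correspondent is \forall x \exists y Rxy.
G1: fails — world a has no successor.
G2: condition met.
G3: condition met.
G4: condition met.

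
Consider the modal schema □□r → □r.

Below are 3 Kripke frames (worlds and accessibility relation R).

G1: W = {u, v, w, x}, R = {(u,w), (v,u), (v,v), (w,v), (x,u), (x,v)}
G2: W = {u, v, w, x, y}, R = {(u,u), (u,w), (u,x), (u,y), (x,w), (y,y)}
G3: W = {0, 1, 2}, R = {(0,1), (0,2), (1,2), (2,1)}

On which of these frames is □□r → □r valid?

none

The schema corresponds to density: ∀x ∀y (Rxy → ∃z (Rxz ∧ Rzy)).
G1: fails — Ruw but no z with Ruz and Rzw.
G2: fails — Rxw but no z with Rxz and Rzw.
G3: fails — R12 but no z with R1z and Rz2.
Valid on no frame.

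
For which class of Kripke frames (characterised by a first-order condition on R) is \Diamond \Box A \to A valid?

symmetry: \forall x \forall y (Rxy \to Ryx)

This is frame-equivalent to A → □◇A (substitute ¬A for A and contrapose).
Suppose A→□◇A is valid. Take Rxy and set V(A)={x}. Then A at x, so □◇A at x, so ◇A at y, so some z with Ryz has A; z=x, i.e. Ryx.
The converse is a direct semantic check.
So the correspondent is symmetry.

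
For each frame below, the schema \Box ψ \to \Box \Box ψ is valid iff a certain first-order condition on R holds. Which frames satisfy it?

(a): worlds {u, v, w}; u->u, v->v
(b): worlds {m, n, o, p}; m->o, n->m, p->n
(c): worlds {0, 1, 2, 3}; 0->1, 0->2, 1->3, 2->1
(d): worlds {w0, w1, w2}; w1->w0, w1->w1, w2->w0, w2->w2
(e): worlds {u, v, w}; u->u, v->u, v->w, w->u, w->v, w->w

The schema corresponds to transitivity: \forall x \forall y \forall z (Rxy \wedge Ryz \to Rxz).
(a): satisfies the condition.
(b): fails — Rnm and Rmo but not Rno.
(c): fails — R01 and R13 but not R03.
(d): satisfies the condition.
(e): fails — Rvw and Rwv but not Rvv.

(a), (d)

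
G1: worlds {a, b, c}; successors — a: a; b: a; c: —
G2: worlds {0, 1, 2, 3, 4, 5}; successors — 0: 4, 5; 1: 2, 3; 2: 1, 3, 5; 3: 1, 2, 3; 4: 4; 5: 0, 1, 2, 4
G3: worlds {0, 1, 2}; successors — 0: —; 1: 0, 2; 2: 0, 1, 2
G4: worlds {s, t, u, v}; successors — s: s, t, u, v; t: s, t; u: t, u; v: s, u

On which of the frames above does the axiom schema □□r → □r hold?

The schema corresponds to density: ∀x ∀y (Rxy → ∃z (Rxz ∧ Rzy)).
G1: condition met.
G2: fails — R25 but no z with R2z and Rz5.
G3: condition met.
G4: condition met.

G1, G3, G4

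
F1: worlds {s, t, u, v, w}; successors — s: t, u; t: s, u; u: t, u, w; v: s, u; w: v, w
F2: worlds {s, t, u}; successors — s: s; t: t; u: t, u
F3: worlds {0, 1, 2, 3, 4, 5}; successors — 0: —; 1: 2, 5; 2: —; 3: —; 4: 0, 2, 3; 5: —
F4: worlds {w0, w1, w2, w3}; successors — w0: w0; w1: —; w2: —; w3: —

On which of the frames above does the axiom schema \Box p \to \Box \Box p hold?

F2, F3, F4

Frame correspondent (Sahlqvist): \forall x \forall y \forall z (Rxy \wedge Ryz \to Rxz) — i.e. transitivity.
F1: fails — Ruw and Rwv but not Ruv.
F2: satisfies the condition.
F3: satisfies the condition.
F4: satisfies the condition.
Valid on: F2, F3, F4.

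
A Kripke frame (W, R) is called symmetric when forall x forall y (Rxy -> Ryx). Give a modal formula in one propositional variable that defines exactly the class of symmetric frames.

The condition is symmetry. The B schema p → □◇p defines it.
Suppose p→□◇p is valid. Take Rxy and set V(p)={x}. Then p at x, so □◇p at x, so ◇p at y, so some z with Ryz has p; z=x, i.e. Ryx.

p → □◇p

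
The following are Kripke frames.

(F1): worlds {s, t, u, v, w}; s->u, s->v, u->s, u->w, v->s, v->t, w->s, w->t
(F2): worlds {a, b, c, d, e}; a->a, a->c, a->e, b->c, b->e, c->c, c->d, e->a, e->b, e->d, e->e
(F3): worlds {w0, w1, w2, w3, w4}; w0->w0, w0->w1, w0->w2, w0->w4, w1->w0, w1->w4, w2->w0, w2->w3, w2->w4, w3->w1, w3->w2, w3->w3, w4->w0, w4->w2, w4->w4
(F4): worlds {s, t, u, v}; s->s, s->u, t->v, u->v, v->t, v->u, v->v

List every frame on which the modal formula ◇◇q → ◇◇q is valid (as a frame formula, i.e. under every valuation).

(F1), (F2), (F3), (F4)

The schema corresponds to a generalized confluence (Geach) condition: ∀x ∀y (xR²y → ∃w (y = w ∧ xR²w)).
(F1): condition met.
(F2): condition met.
(F3): condition met.
(F4): condition met.
Valid on: (F1), (F2), (F3), (F4).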